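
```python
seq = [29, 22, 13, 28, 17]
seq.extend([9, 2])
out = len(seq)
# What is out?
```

Trace:
`seq = [29, 22, 13, 28, 17]` → seq = [29, 22, 13, 28, 17]
`seq.extend([9, 2])` → seq = [29, 22, 13, 28, 17, 9, 2]
`out = len(seq)` → out = 7
So out = 7

Answer: 7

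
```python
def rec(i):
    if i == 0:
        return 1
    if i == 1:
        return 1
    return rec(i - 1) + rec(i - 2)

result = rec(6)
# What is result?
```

Build up from base cases: rec(0)=1, rec(1)=1, rec(2)=2, rec(3)=3, rec(4)=5, rec(5)=8, rec(6)=13

Answer: 13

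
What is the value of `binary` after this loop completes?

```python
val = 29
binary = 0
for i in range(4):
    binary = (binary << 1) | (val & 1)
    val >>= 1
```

Reverse lowest 4 bits of 29
`binary` takes the values: 0 → 1 → 2 → 5 → 11

Answer: 11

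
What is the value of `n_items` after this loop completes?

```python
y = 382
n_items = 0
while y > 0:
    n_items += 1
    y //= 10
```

Count digits by repeated division by 10
`n_items` takes the values: 0 → 1 → 2 → 3

Answer: 3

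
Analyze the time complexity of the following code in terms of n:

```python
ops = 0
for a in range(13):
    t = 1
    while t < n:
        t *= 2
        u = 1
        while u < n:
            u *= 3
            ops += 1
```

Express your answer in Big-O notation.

Each loop level contributes: 1 × log n × log n. Multiplying the contributions gives O(log² n).

Answer: O(log² n)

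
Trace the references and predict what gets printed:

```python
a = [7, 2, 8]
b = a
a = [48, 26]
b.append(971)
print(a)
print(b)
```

Key concept: rebinding vs mutation: a is rebound to a new list, b still points at the original.
Step by step:
`a = [7, 2, 8]` → a = [7, 2, 8]
`b = a` → b = [7, 2, 8] (same object as a)
`a = [48, 26]` → a = [48, 26]
`b.append(971)` → b = [7, 2, 8, 971]
`print(a)` → prints [48, 26]
`print(b)` → prints [7, 2, 8, 971]

Answer:
[48, 26]
[7, 2, 8, 971]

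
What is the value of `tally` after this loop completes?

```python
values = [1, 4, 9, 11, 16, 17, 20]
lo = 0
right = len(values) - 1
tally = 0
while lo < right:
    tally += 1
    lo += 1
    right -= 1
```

Iterations until pointers meet (list length 7)
`tally` takes the values: 0 → 1 → 2 → 3

Answer: 3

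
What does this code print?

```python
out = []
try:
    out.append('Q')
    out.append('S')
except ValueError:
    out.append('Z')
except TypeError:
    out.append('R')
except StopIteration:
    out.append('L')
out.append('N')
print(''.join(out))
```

Execution trace: 'Q' (try body) → 'S' (try body, no exception) → 'N' (after the try/except). Output: QSN

Answer: QSN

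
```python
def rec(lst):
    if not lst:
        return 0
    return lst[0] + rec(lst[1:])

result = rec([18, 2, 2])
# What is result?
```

18 + 2 + 2 + 0 = 22

Answer: 22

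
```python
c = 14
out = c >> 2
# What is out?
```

Trace:
`c = 14` → c = 14
`out = c >> 2` → out = 3
So out = 3

Answer: 3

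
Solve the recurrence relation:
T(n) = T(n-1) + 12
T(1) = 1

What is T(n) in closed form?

Unrolling: T(n) = T(1) + 12·(n-1) = 1 + 12(n-1) = 12n - 11.

Answer: T(n) = 12n - 11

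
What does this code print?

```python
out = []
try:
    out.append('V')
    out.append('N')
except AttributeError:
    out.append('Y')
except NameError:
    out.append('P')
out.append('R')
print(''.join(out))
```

Execution trace: 'V' (try body) → 'N' (try body, no exception) → 'R' (after the try/except). Output: VNR

Answer: VNR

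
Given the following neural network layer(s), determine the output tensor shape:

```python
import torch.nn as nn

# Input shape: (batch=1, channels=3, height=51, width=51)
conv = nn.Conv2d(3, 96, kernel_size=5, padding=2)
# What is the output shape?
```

Input: (1, 3, 51, 51) -> Output: (1, 96, 51, 51)

Answer: (1, 96, 51, 51)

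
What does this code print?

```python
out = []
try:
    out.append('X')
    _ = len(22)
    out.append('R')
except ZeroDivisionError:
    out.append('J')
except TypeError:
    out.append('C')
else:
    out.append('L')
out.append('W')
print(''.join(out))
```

Execution trace: 'X' (try body) → 'C' (except TypeError) → 'W' (after the try/except). Output: XCW

Answer: XCW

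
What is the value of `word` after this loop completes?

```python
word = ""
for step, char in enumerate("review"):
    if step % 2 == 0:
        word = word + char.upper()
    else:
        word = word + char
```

Uppercase even positions in 'review'
`word` takes the values: "" → "R" → "Re" → "ReV" → "ReVi" → "ReViE" → "ReViEw"

Answer: "ReViEw"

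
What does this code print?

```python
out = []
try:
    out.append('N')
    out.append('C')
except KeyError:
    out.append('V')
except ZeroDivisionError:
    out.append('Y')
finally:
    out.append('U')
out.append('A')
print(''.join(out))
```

Execution trace: 'N' (try body) → 'C' (try body, no exception) → 'U' (finally) → 'A' (after the try/except). Output: NCUA

Answer: NCUA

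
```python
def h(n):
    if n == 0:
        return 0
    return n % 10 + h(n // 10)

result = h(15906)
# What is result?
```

Sum of digits of 15906: 6 + 0 + 9 + 5 + 1 = 21

Answer: 21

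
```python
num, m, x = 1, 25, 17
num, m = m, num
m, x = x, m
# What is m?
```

Trace:
`num, m, x = 1, 25, 17` → num = 1; m = 25; x = 17
`num, m = m, num` → num = 25; m = 1
`m, x = x, m` → m = 17; x = 1
So m = 17

Answer: 17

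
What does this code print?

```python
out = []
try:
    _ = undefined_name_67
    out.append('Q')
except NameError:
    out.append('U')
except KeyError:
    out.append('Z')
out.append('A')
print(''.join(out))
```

Execution trace: 'U' (except NameError) → 'A' (after the try/except). Output: UA

Answer: UA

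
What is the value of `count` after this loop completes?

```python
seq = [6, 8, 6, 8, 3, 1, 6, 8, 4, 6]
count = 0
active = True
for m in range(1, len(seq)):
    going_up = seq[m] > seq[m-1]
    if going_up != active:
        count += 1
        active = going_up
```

Count direction changes in [6, 8, 6, 8, 3, 1, 6, 8, 4, 6]
`count` takes the values: 0 → 1 → 2 → 3 → 4 → 5 → 6

Answer: 6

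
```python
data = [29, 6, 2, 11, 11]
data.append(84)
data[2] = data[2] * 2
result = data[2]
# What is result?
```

Trace:
`data = [29, 6, 2, 11, 11]` → data = [29, 6, 2, 11, 11]
`data.append(84)` → data = [29, 6, 2, 11, 11, 84]
`data[2] = data[2] * 2` → data = [29, 6, 4, 11, 11, 84]
`result = data[2]` → result = 4
So result = 4

Answer: 4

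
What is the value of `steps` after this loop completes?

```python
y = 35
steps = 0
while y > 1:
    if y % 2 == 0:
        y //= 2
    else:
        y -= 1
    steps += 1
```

Steps to reduce 35 to 1
`steps` takes the values: 0 → 1 → 2 → 3 → 4 → 5 → 6 → 7

Answer: 7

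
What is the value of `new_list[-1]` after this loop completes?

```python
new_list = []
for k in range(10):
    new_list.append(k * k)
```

Last element of squares 0 to 9
`new_list` takes the values: [] → [0] → [0, 1] → [0, 1, 4] → [0, 1, 4, 9] → [0, 1, 4, 9, 16] → [0, 1, 4, 9, 16, 25] → [0, 1, 4, 9, 16, 25, 36] → [0, 1, 4, 9, 16, 25, 36, 49] → [0, 1, 4, 9, 16, 25, 36, 49, 64] → [0, 1, 4, 9, 16, 25, 36, 49, 64, 81]
So `new_list[-1]` = 81

Answer: 81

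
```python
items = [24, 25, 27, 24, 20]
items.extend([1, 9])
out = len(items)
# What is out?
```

Trace:
`items = [24, 25, 27, 24, 20]` → items = [24, 25, 27, 24, 20]
`items.extend([1, 9])` → items = [24, 25, 27, 24, 20, 1, 9]
`out = len(items)` → out = 7
So out = 7

Answer: 7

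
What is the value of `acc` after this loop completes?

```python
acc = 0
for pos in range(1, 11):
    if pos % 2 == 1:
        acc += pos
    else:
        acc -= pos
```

Add odd, subtract even
`acc` takes the values: 0 → 1 → -1 → 2 → -2 → 3 → -3 → 4 → -4 → 5 → -5

Answer: -5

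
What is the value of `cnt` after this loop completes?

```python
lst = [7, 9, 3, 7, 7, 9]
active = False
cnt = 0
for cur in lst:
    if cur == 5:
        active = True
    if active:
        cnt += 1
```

Count elements after first 5 in [7, 9, 3, 7, 7, 9]
`cnt` takes the values: 0

Answer: 0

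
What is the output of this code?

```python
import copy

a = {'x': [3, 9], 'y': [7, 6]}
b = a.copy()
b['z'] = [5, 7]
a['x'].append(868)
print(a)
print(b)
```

Key concept: shallow copy of dict with mutable values.
Step by step:
`a = {'x': [3, 9], 'y': [7, 6]}` → a = {'x': [3, 9], 'y': [7, 6]}
`b = a.copy()` → b = {'x': [3, 9], 'y': [7, 6]}
`b['z'] = [5, 7]` → b = {'x': [3, 9], 'y': [7, 6], 'z': [5, 7]}
`a['x'].append(868)` → a = {'x': [3, 9, 868], 'y': [7, 6]}; b = {'x': [3, 9, 868], 'y': [7, 6], 'z': [5, 7]}
`print(a)` → prints {'x': [3, 9, 868], 'y': [7, 6]}
`print(b)` → prints {'x': [3, 9, 868], 'y': [7, 6], 'z': [5, 7]}

Answer:
{'x': [3, 9, 868], 'y': [7, 6]}
{'x': [3, 9, 868], 'y': [7, 6], 'z': [5, 7]}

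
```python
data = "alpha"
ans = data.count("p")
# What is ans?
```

Trace:
`data = "alpha"` → data = 'alpha'
`ans = data.count("p")` → ans = 1
So ans = 1

Answer: 1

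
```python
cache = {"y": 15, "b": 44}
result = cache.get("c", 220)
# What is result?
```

Trace:
`cache = {"y": 15, "b": 44}` → cache = {'y': 15, 'b': 44}
`result = cache.get("c", 220)` → result = 220
So result = 220

Answer: 220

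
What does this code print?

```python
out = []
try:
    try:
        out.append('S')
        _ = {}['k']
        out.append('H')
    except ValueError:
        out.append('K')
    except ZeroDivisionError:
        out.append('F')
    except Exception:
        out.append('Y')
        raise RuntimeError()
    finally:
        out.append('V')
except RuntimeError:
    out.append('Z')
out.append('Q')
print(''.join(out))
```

Execution trace: 'S' (inner try body) → 'Y' (inner except Exception) → 'V' (inner finally) → 'Z' (outer except RuntimeError) → 'Q' (after the try/except). Output: SYVZQ

Answer: SYVZQ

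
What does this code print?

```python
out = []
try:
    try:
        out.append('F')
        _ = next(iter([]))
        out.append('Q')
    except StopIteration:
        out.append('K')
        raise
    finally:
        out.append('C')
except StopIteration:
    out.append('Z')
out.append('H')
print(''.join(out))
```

Execution trace: 'F' (inner try body) → 'K' (inner except StopIteration) → 'C' (inner finally) → 'Z' (outer except StopIteration) → 'H' (after the try/except). Output: FKCZH

Answer: FKCZH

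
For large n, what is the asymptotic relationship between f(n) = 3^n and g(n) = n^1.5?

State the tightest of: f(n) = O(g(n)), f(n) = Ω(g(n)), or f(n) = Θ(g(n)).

3^n vs n^1.5: f(n) = Ω(g(n)) but not O(g(n)) — 3^n grows strictly faster than n^1.5.

Answer: f(n) = Ω(g(n)) but not O(g(n)) — 3^n grows strictly faster than n^1.5.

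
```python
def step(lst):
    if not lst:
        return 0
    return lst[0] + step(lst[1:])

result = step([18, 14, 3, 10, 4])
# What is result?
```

18 + 14 + 3 + 10 + 4 + 0 = 49

Answer: 49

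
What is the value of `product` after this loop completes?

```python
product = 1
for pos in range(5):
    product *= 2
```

2^5 = 32
`product` takes the values: 1 → 2 → 4 → 8 → 16 → 32

Answer: 32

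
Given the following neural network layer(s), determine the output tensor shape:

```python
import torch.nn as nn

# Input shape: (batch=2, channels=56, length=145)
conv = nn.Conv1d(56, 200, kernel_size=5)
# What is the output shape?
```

Input: (2, 56, 145) -> Output: (2, 200, 141)

Answer: (2, 200, 141)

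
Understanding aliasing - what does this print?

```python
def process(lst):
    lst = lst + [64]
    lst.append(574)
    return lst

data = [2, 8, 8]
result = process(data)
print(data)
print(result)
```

Key concept: rebinding parameter vs mutation.
Step by step:
`data = [2, 8, 8]` → data = [2, 8, 8]
`result = process(data)` → result = [2, 8, 8, 64, 574]
`print(data)` → prints [2, 8, 8]
`print(result)` → prints [2, 8, 8, 64, 574]

Answer:
[2, 8, 8]
[2, 8, 8, 64, 574]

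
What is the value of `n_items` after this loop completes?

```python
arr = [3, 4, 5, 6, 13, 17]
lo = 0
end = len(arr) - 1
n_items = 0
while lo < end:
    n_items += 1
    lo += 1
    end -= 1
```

Iterations until pointers meet (list length 6)
`n_items` takes the values: 0 → 1 → 2 → 3

Answer: 3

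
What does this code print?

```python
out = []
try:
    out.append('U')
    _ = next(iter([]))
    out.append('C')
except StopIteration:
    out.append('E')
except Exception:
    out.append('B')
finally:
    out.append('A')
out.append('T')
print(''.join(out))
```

Execution trace: 'U' (try body) → 'E' (except StopIteration) → 'A' (finally) → 'T' (after the try/except). Output: UEAT

Answer: UEAT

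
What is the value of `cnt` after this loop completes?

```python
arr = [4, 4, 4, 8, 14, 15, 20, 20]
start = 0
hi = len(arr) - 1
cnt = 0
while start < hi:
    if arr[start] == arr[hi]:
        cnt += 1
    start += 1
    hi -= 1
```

Count matching pairs from ends
`cnt` takes the values: 0

Answer: 0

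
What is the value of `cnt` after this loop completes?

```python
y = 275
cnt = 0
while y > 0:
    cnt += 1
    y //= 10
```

Count digits by repeated division by 10
`cnt` takes the values: 0 → 1 → 2 → 3

Answer: 3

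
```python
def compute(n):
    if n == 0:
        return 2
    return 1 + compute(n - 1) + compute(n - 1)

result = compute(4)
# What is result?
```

compute(n) = 1 + 2·compute(n-1), compute(0)=2. Closed form: (2+1)·2^4 - 1 = 47.

Answer: 47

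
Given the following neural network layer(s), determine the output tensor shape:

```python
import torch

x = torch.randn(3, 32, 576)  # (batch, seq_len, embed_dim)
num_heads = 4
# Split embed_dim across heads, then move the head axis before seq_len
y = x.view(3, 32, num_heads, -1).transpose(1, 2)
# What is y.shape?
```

Input: (3, 32, 576) -> head_dim = 576 // 4 = 144; after view: (3, 32, 4, 144) -> after transpose(1, 2): (3, 4, 32, 144) -> Output: (3, 4, 32, 144)

Answer: (3, 4, 32, 144)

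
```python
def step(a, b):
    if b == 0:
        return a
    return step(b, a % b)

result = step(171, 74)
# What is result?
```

step(171, 74) -> step(74, 23) -> step(23, 5) -> step(5, 3) -> step(3, 2) -> step(2, 1) -> step(1, 0) -> 1

Answer: 1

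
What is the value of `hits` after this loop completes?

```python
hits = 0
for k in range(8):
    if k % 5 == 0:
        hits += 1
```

Count numbers divisible by 5 in range(8)
`hits` takes the values: 0 → 1 → 2

Answer: 2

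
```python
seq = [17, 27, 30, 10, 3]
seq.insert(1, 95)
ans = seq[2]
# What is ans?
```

Trace:
`seq = [17, 27, 30, 10, 3]` → seq = [17, 27, 30, 10, 3]
`seq.insert(1, 95)` → seq = [17, 95, 27, 30, 10, 3]
`ans = seq[2]` → ans = 27
So ans = 27

Answer: 27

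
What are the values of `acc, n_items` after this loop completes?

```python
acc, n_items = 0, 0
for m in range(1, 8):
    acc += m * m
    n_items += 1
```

Sum of squares and count
`acc, n_items` takes the values: (0, 0) → (1, 0) → (1, 1) → (5, 1) → (5, 2) → (14, 2) → (14, 3) → (30, 3) → (30, 4) → (55, 4) → (55, 5) → (91, 5) → (91, 6) → (140, 6) → (140, 7)

Answer: 140, 7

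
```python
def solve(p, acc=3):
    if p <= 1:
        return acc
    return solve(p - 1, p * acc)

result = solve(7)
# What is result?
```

Accumulator trace (n, acc): (7, 3) -> (6, 21) -> (5, 126) -> (4, 630) -> (3, 2520) -> (2, 7560) -> (1, 15120) -> return 15120

Answer: 15120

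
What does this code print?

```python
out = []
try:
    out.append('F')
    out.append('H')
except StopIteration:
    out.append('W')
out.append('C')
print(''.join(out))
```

Execution trace: 'F' (try body) → 'H' (try body, no exception) → 'C' (after the try/except). Output: FHC

Answer: FHC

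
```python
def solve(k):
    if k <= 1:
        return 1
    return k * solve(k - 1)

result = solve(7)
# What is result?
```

solve(7) = 7 * 6 * 5 * 4 * 3 * 2 * 1 = 5040

Answer: 5040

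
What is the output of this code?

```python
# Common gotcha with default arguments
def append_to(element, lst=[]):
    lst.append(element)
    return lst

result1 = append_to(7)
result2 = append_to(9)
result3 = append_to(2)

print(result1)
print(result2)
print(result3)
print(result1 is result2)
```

Key concept: mutable default argument gotcha.
Step by step:
`result1 = append_to(7)` → result1 = [7]
`result2 = append_to(9)` → result1 = [7, 9] (same object as result2); result2 = [7, 9] (same object as result1)
`result3 = append_to(2)` → result1 = [7, 9, 2] (same object as result2, result3); result2 = [7, 9, 2] (same object as result1, result3); result3 = [7, 9, 2] (same object as result1, result2)
`print(result1)` → prints [7, 9, 2]
`print(result2)` → prints [7, 9, 2]
`print(result3)` → prints [7, 9, 2]
`print(result1 is result2)` → prints True

Answer:
[7, 9, 2]
[7, 9, 2]
[7, 9, 2]
True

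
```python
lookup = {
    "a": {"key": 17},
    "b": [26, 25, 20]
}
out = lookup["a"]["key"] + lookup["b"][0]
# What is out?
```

Trace:
`lookup = { ...` → lookup = {'a': {'key': 17}, 'b': [26, 25, 20]}
`out = lookup["a"]["key"] + lookup["b"][0]` → out = 43
So out = 43

Answer: 43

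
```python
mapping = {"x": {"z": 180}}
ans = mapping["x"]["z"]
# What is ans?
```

Trace:
`mapping = {"x": {"z": 180}}` → mapping = {'x': {'z': 180}}
`ans = mapping["x"]["z"]` → ans = 180
So ans = 180

Answer: 180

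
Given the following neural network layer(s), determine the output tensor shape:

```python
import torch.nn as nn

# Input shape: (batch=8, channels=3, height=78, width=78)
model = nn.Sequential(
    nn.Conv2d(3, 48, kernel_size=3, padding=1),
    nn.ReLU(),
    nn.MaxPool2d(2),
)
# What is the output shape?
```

Input: (8, 3, 78, 78) -> after Conv2d: (8, 48, 78, 78) -> after ReLU: (8, 48, 78, 78) -> Output: (8, 48, 39, 39)

Answer: (8, 48, 39, 39)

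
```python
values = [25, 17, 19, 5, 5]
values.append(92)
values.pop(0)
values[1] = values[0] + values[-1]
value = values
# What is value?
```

Trace:
`values = [25, 17, 19, 5, 5]` → values = [25, 17, 19, 5, 5]
`values.append(92)` → values = [25, 17, 19, 5, 5, 92]
`values.pop(0)` → values = [17, 19, 5, 5, 92]
`values[1] = values[0] + values[-1]` → values = [17, 109, 5, 5, 92]
`value = values` → value = [17, 109, 5, 5, 92]
So value = [17, 109, 5, 5, 92]

Answer: [17, 109, 5, 5, 92]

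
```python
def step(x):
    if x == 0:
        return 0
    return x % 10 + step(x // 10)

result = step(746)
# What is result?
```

Sum of digits of 746: 6 + 4 + 7 = 17

Answer: 17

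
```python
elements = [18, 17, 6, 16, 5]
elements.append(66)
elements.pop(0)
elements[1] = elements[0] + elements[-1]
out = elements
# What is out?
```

Trace:
`elements = [18, 17, 6, 16, 5]` → elements = [18, 17, 6, 16, 5]
`elements.append(66)` → elements = [18, 17, 6, 16, 5, 66]
`elements.pop(0)` → elements = [17, 6, 16, 5, 66]
`elements[1] = elements[0] + elements[-1]` → elements = [17, 83, 16, 5, 66]
`out = elements` → out = [17, 83, 16, 5, 66]
So out = [17, 83, 16, 5, 66]

Answer: [17, 83, 16, 5, 66]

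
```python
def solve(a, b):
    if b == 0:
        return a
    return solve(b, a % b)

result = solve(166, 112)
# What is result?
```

solve(166, 112) -> solve(112, 54) -> solve(54, 4) -> solve(4, 2) -> solve(2, 0) -> 2

Answer: 2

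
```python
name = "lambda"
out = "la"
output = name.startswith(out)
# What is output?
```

Trace:
`name = "lambda"` → name = 'lambda'
`out = "la"` → out = 'la'
`output = name.startswith(out)` → output = True
So output = True

Answer: True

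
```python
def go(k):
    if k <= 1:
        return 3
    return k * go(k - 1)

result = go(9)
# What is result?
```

go(9) = 9 * 8 * 7 * 6 * 5 * 4 * 3 * 2 * 3 = 1088640

Answer: 1088640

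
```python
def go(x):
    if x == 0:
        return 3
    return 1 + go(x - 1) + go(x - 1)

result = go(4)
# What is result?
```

go(x) = 1 + 2·go(x-1), go(0)=3. Closed form: (3+1)·2^4 - 1 = 63.

Answer: 63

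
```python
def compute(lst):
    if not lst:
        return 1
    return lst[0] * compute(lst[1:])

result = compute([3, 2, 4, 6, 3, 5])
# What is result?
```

Product over [3, 2, 4, 6, 3, 5] = 3 * 2 * 4 * 6 * 3 * 5 = 2160

Answer: 2160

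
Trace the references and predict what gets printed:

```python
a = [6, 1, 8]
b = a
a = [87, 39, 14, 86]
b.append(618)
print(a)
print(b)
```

Key concept: rebinding vs mutation: a is rebound to a new list, b still points at the original.
Step by step:
`a = [6, 1, 8]` → a = [6, 1, 8]
`b = a` → b = [6, 1, 8] (same object as a)
`a = [87, 39, 14, 86]` → a = [87, 39, 14, 86]
`b.append(618)` → b = [6, 1, 8, 618]
`print(a)` → prints [87, 39, 14, 86]
`print(b)` → prints [6, 1, 8, 618]

Answer:
[87, 39, 14, 86]
[6, 1, 8, 618]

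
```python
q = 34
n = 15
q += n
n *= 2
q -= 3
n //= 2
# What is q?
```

Trace:
`q = 34` → q = 34
`n = 15` → n = 15
`q += n` → q = 49
`n *= 2` → n = 30
`q -= 3` → q = 46
`n //= 2` → n = 15
So q = 46

Answer: 46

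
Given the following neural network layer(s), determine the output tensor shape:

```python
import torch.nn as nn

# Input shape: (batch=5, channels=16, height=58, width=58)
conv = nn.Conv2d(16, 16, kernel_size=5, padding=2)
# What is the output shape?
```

Input: (5, 16, 58, 58) -> Output: (5, 16, 58, 58)

Answer: (5, 16, 58, 58)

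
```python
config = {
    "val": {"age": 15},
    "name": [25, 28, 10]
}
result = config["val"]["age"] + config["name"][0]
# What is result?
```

Trace:
`config = { ...` → config = {'val': {'age': 15}, 'name': [25, 28, 10]}
`result = config["val"]["age"] + config["name"][0]` → result = 40
So result = 40

Answer: 40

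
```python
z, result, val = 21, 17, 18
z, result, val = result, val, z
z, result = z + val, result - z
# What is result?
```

Trace:
`z, result, val = 21, 17, 18` → z = 21; result = 17; val = 18
`z, result, val = result, val, z` → z = 17; result = 18; val = 21
`z, result = z + val, result - z` → z = 38; result = 1
So result = 1

Answer: 1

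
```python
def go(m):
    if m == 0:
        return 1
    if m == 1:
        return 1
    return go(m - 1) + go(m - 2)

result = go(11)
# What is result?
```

Build up from base cases: go(0)=1, go(1)=1, go(2)=2, go(3)=3, go(4)=5, go(5)=8, go(6)=13, ..., go(11)=144

Answer: 144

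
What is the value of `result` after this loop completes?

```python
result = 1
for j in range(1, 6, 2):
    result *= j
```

Product of 1, 3, 5, ... up to 5
`result` takes the values: 1 → 3 → 15

Answer: 15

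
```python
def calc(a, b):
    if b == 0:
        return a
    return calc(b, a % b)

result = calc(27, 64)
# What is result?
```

calc(27, 64) -> calc(64, 27) -> calc(27, 10) -> calc(10, 7) -> calc(7, 3) -> calc(3, 1) -> calc(1, 0) -> 1

Answer: 1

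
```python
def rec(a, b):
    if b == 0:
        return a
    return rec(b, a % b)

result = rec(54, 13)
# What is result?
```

rec(54, 13) -> rec(13, 2) -> rec(2, 1) -> rec(1, 0) -> 1

Answer: 1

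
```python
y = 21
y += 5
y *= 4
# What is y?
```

Trace:
`y = 21` → y = 21
`y += 5` → y = 26
`y *= 4` → y = 104
So y = 104

Answer: 104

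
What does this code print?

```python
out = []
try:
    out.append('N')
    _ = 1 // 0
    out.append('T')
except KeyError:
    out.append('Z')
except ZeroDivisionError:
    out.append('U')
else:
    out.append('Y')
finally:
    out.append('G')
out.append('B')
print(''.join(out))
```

Execution trace: 'N' (try body) → 'U' (except ZeroDivisionError) → 'G' (finally) → 'B' (after the try/except). Output: NUGB

Answer: NUGB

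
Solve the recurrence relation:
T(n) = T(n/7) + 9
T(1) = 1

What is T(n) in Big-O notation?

Each step divides n by 7 and adds 9. After log_7(n) steps we reach T(1)=1. So T(n) = 9·log_7(n) + 1 = O(log n).

Answer: O(log n)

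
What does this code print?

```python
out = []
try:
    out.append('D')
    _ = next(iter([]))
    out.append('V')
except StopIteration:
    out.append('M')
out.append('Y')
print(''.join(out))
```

Execution trace: 'D' (try body) → 'M' (except StopIteration) → 'Y' (after the try/except). Output: DMY

Answer: DMY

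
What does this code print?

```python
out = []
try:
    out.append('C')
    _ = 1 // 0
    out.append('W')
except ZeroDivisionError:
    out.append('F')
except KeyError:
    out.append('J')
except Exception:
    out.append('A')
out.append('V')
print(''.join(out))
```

Execution trace: 'C' (try body) → 'F' (except ZeroDivisionError) → 'V' (after the try/except). Output: CFV

Answer: CFV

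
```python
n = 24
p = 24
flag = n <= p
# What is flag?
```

Trace:
`n = 24` → n = 24
`p = 24` → p = 24
`flag = n <= p` → flag = True
So flag = True

Answer: True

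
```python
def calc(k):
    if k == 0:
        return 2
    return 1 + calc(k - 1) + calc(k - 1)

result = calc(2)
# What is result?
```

calc(k) = 1 + 2·calc(k-1), calc(0)=2. Closed form: (2+1)·2^2 - 1 = 11.

Answer: 11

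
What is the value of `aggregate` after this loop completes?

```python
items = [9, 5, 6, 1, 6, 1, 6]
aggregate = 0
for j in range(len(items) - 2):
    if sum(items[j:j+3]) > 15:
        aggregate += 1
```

Count windows with sum > 15
`aggregate` takes the values: 0 → 1

Answer: 1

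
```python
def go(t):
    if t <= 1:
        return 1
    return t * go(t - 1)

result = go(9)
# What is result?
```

go(9) = 9 * 8 * 7 * 6 * 5 * 4 * 3 * 2 * 1 = 362880

Answer: 362880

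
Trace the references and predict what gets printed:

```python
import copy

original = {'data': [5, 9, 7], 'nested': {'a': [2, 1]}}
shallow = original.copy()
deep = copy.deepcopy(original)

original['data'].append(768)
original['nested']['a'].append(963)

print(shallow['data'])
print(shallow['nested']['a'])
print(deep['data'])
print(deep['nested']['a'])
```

Key concept: comparing shallow vs deep copy.
Step by step:
`original = {'data': [5, 9, 7], 'nested': {'a': [2, 1]}}` → original = {'data': [5, 9, 7], 'nested': {'a': [2, 1]}}
`shallow = original.copy()` → shallow = {'data': [5, 9, 7], 'nested': {'a': [2, 1]}}
`deep = copy.deepcopy(original)` → deep = {'data': [5, 9, 7], 'nested': {'a': [2, 1]}}
`original['data'].append(768)` → original = {'data': [5, 9, 7, 768], 'nested': {'a': [2, 1]}}; shallow = {'data': [5, 9, 7, 768], 'nested': {'a': [2, 1]}}
`original['nested']['a'].append(963)` → original = {'data': [5, 9, 7, 768], 'nested': {'a': [2, 1, 963]}}; shallow = {'data': [5, 9, 7, 768], 'nested': {'a': [2, 1, 963]}}
`print(shallow['data'])` → prints [5, 9, 7, 768]
`print(shallow['nested']['a'])` → prints [2, 1, 963]
`print(deep['data'])` → prints [5, 9, 7]
`print(deep['nested']['a'])` → prints [2, 1]

Answer:
[5, 9, 7, 768]
[2, 1, 963]
[5, 9, 7]
[2, 1]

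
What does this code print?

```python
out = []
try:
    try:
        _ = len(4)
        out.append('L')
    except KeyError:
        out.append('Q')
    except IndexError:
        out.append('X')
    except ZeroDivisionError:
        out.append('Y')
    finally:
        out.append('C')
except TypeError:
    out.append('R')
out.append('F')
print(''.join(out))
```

Execution trace: 'C' (inner finally) → 'R' (outer except TypeError) → 'F' (after the try/except). Output: CRF

Answer: CRF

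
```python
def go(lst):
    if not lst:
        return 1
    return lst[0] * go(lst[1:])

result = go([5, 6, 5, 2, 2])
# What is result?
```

Product over [5, 6, 5, 2, 2] = 5 * 6 * 5 * 2 * 2 = 600

Answer: 600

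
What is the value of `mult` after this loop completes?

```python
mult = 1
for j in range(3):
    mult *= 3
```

3^3 = 27
`mult` takes the values: 1 → 3 → 9 → 27

Answer: 27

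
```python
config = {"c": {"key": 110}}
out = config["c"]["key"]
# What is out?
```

Trace:
`config = {"c": {"key": 110}}` → config = {'c': {'key': 110}}
`out = config["c"]["key"]` → out = 110
So out = 110

Answer: 110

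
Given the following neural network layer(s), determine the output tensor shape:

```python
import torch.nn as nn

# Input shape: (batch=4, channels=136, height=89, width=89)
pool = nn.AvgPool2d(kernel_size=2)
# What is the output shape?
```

Input: (4, 136, 89, 89) -> Output: (4, 136, 44, 44)

Answer: (4, 136, 44, 44)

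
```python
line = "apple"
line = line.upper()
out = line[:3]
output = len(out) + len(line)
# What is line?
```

Trace:
`line = "apple"` → line = 'apple'
`line = line.upper()` → line = 'APPLE'
`out = line[:3]` → out = 'APP'
`output = len(out) + len(line)` → output = 8
So line = 'APPLE'

Answer: 'APPLE'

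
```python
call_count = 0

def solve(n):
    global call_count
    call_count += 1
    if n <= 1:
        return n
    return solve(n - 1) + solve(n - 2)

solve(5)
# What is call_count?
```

Calls(n) = 1 + Calls(n-1) + Calls(n-2); Calls(0)=Calls(1)=1. For n=5 this gives 15.

Answer: 15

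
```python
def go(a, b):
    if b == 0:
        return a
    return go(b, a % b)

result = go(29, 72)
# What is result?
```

go(29, 72) -> go(72, 29) -> go(29, 14) -> go(14, 1) -> go(1, 0) -> 1

Answer: 1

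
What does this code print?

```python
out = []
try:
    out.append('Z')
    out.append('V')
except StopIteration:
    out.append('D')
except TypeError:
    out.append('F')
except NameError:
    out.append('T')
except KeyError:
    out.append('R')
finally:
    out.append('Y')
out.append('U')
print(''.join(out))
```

Execution trace: 'Z' (try body) → 'V' (try body, no exception) → 'Y' (finally) → 'U' (after the try/except). Output: ZVYU

Answer: ZVYU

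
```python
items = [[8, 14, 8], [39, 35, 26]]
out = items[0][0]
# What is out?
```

Trace:
`items = [[8, 14, 8], [39, 35, 26]]` → items = [[8, 14, 8], [39, 35, 26]]
`out = items[0][0]` → out = 8
So out = 8

Answer: 8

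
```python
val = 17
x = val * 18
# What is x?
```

Trace:
`val = 17` → val = 17
`x = val * 18` → x = 306
So x = 306

Answer: 306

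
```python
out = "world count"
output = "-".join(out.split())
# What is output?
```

Trace:
`out = "world count"` → out = 'world count'
`output = "-".join(out.split())` → output = 'world-count'
So output = 'world-count'

Answer: 'world-count'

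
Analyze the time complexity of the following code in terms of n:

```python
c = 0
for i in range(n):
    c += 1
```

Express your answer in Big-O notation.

Each loop level contributes: n. Multiplying the contributions gives O(n).

Answer: O(n)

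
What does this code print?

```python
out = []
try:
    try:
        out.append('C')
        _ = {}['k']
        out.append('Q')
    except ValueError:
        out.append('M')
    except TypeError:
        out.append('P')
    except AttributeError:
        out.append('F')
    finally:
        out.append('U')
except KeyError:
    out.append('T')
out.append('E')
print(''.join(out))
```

Execution trace: 'C' (try body) → 'U' (finally) → 'T' (outer except KeyError) → 'E' (after the try/except). Output: CUTE

Answer: CUTE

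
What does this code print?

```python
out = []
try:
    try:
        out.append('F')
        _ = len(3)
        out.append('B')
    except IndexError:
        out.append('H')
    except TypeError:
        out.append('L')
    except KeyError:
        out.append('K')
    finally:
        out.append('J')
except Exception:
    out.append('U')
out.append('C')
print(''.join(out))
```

Execution trace: 'F' (inner try body) → 'L' (inner except TypeError) → 'J' (inner finally) → 'C' (after the try/except). Output: FLJC

Answer: FLJC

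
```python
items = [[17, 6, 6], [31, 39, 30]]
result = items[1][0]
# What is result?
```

Trace:
`items = [[17, 6, 6], [31, 39, 30]]` → items = [[17, 6, 6], [31, 39, 30]]
`result = items[1][0]` → result = 31
So result = 31

Answer: 31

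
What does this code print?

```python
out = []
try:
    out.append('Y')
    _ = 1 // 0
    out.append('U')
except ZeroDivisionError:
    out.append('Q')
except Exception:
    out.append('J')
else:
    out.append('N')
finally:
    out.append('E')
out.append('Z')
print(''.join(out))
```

Execution trace: 'Y' (try body) → 'Q' (except ZeroDivisionError) → 'E' (finally) → 'Z' (after the try/except). Output: YQEZ

Answer: YQEZ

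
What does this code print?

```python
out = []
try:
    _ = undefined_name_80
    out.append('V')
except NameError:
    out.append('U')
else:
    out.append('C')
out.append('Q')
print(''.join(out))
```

Execution trace: 'U' (except NameError) → 'Q' (after the try/except). Output: UQ

Answer: UQ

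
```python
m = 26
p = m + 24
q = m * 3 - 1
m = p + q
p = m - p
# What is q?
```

Trace:
`m = 26` → m = 26
`p = m + 24` → p = 50
`q = m * 3 - 1` → q = 77
`m = p + q` → m = 127
`p = m - p` → p = 77
So q = 77

Answer: 77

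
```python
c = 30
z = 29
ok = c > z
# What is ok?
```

Trace:
`c = 30` → c = 30
`z = 29` → z = 29
`ok = c > z` → ok = True
So ok = True

Answer: True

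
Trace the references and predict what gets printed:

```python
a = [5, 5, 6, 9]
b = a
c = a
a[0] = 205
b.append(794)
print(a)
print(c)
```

Key concept: multiple aliases.
Step by step:
`a = [5, 5, 6, 9]` → a = [5, 5, 6, 9]
`b = a` → b = [5, 5, 6, 9] (same object as a)
`c = a` → c = [5, 5, 6, 9] (same object as a, b)
`a[0] = 205` → a = [205, 5, 6, 9] (same object as b, c); b = [205, 5, 6, 9] (same object as a, c); c = [205, 5, 6, 9] (same object as a, b)
`b.append(794)` → a = [205, 5, 6, 9, 794] (same object as b, c); b = [205, 5, 6, 9, 794] (same object as a, c); c = [205, 5, 6, 9, 794] (same object as a, b)
`print(a)` → prints [205, 5, 6, 9, 794]
`print(c)` → prints [205, 5, 6, 9, 794]

Answer:
[205, 5, 6, 9, 794]
[205, 5, 6, 9, 794]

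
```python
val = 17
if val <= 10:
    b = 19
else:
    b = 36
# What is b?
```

Trace:
`val = 17` → val = 17
`if val <= 10: ...` → val <= 10 is False, take else branch → b = 36
So b = 36

Answer: 36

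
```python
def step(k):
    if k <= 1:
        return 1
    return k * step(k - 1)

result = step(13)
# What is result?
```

step(13) = 13 * 12 * 11 * 10 * 9 * 8 * 7 * 6 * 5 * 4 * 3 * 2 * 1 = 6227020800

Answer: 6227020800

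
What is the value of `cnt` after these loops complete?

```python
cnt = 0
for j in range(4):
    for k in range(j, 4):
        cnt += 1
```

Upper triangle: 4 + 3 + ... + 1
`cnt` takes the values: 0 → 1 → 2 → 3 → 4 → 5 → 6 → 7 → 8 → 9 → 10

Answer: 10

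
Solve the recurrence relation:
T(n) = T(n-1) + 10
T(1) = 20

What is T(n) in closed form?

Unrolling: T(n) = T(1) + 10·(n-1) = 20 + 10(n-1) = 10n + 10.

Answer: T(n) = 10n + 10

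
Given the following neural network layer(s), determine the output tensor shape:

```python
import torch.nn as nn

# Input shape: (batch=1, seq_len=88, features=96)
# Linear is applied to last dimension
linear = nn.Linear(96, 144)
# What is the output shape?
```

Input: (1, 88, 96) -> Output: (1, 88, 144)

Answer: (1, 88, 144)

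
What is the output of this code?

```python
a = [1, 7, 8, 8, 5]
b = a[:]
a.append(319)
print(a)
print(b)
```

Key concept: slice [:] creates copy.
Step by step:
`a = [1, 7, 8, 8, 5]` → a = [1, 7, 8, 8, 5]
`b = a[:]` → b = [1, 7, 8, 8, 5]
`a.append(319)` → a = [1, 7, 8, 8, 5, 319]
`print(a)` → prints [1, 7, 8, 8, 5, 319]
`print(b)` → prints [1, 7, 8, 8, 5]

Answer:
[1, 7, 8, 8, 5, 319]
[1, 7, 8, 8, 5]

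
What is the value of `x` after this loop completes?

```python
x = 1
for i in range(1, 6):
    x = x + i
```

Start at 1, add 1 through 5
`x` takes the values: 1 → 2 → 4 → 7 → 11 → 16

Answer: 16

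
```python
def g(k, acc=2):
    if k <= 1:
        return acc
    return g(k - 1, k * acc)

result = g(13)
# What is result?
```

Accumulator trace (n, acc): (13, 2) -> (12, 26) -> (11, 312) -> (10, 3432) -> (9, 34320) -> (8, 308880) -> (7, 2471040) -> (6, 17297280) -> (5, 103783680) -> (4, 518918400) -> (3, 2075673600) -> (2, 6227020800) -> (1, 12454041600) -> return 12454041600

Answer: 12454041600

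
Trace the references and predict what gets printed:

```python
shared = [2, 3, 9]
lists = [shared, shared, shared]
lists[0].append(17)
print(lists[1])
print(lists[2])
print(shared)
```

Key concept: list of same reference.
Step by step:
`shared = [2, 3, 9]` → shared = [2, 3, 9]
`lists = [shared, shared, shared]` → lists = [[2, 3, 9], [2, 3, 9], [2, 3, 9]]
`lists[0].append(17)` → shared = [2, 3, 9, 17]; lists = [[2, 3, 9, 17], [2, 3, 9, 17], [2, 3, 9, 17]]
`print(lists[1])` → prints [2, 3, 9, 17]
`print(lists[2])` → prints [2, 3, 9, 17]
`print(shared)` → prints [2, 3, 9, 17]

Answer:
[2, 3, 9, 17]
[2, 3, 9, 17]
[2, 3, 9, 17]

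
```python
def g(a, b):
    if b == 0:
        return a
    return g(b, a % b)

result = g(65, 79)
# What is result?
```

g(65, 79) -> g(79, 65) -> g(65, 14) -> g(14, 9) -> g(9, 5) -> g(5, 4) -> g(4, 1) -> g(1, 0) -> 1

Answer: 1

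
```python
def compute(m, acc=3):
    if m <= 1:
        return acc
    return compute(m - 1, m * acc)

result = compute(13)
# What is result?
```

Accumulator trace (n, acc): (13, 3) -> (12, 39) -> (11, 468) -> (10, 5148) -> (9, 51480) -> (8, 463320) -> (7, 3706560) -> (6, 25945920) -> (5, 155675520) -> (4, 778377600) -> (3, 3113510400) -> (2, 9340531200) -> (1, 18681062400) -> return 18681062400

Answer: 18681062400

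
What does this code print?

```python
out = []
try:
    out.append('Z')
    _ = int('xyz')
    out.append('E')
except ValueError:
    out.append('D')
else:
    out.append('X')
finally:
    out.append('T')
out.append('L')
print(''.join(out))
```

Execution trace: 'Z' (try body) → 'D' (except ValueError) → 'T' (finally) → 'L' (after the try/except). Output: ZDTL

Answer: ZDTL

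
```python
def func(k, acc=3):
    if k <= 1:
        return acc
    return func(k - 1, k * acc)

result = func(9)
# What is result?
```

Accumulator trace (n, acc): (9, 3) -> (8, 27) -> (7, 216) -> (6, 1512) -> (5, 9072) -> (4, 45360) -> (3, 181440) -> (2, 544320) -> (1, 1088640) -> return 1088640

Answer: 1088640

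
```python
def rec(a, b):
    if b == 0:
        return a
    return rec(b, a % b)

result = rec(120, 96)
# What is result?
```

rec(120, 96) -> rec(96, 24) -> rec(24, 0) -> 24

Answer: 24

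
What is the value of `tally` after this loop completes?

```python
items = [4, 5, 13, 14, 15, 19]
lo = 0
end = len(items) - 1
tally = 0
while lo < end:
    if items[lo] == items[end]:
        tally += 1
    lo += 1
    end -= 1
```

Count matching pairs from ends
`tally` takes the values: 0

Answer: 0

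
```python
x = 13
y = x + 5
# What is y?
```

Trace:
`x = 13` → x = 13
`y = x + 5` → y = 18
So y = 18

Answer: 18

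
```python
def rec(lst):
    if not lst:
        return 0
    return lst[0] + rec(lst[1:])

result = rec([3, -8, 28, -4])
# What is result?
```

3 + (-8) + 28 + (-4) + 0 = 19

Answer: 19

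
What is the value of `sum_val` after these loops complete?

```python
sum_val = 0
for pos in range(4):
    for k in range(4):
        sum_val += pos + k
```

Sum of all pos+k for pos,k in 4x4
`sum_val` takes the values: 0 → 1 → 3 → 6 → 7 → 9 → 12 → 16 → 18 → 21 → 25 → 30 → 33 → 37 → 42 → 48

Answer: 48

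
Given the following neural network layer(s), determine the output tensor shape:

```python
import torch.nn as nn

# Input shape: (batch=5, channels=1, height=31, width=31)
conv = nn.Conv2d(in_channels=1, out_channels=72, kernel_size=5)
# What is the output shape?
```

Input: (5, 1, 31, 31) -> Output: (5, 72, 27, 27)

Answer: (5, 72, 27, 27)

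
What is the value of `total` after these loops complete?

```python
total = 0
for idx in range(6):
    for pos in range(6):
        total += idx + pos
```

Sum of all idx+pos for idx,pos in 6x6
`total` takes the values: 0 → 1 → 3 → 6 → 10 → 15 → 16 → 18 → 21 → 25 → 30 → 36 → 38 → 41 → 45 → 50 → 56 → 63 → 66 → 70 → 75 → 81 → 88 → 96 → 100 → 105 → 111 → 118 → 126 → 135 → 140 → 146 → 153 → 161 → 170 → 180

Answer: 180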